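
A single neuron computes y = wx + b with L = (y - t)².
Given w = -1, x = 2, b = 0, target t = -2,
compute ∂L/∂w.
∂L/∂w = 0

y = wx + b = (-1)(2) + 0 = -2
∂L/∂y = 2(y - t) = 2(-2 - -2) = 0
∂y/∂w = x = 2
∂L/∂w = ∂L/∂y · ∂y/∂w = 0 × 2 = 0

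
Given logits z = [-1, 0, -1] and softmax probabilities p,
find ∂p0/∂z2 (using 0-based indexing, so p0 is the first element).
∂p0/∂z2 = -0.04492

p = softmax(z) = [0.2119, 0.5761, 0.2119]
p0 = 0.2119, p2 = 0.2119

∂p0/∂z2 = -p0 × p2 = -0.2119 × 0.2119 = -0.04492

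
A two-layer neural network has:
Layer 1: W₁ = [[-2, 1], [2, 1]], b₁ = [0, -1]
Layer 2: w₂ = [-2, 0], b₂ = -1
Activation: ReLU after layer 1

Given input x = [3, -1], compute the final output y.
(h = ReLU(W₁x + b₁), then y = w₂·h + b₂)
y = -1

Layer 1 pre-activation: z₁ = [-7, 4]
After ReLU: h = [0, 4]
Layer 2 output: y = -2×0 + 0×4 + -1 = -1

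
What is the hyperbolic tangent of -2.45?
-0.9852

tanh(-2.45) = (e^(-2.45) - e^(2.45))/(e^(-2.45) + e^(2.45)) = -0.9852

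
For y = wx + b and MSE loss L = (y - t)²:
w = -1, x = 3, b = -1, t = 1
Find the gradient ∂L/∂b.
∂L/∂b = -10

y = wx + b = (-1)(3) + -1 = -4
∂L/∂y = 2(y - t) = 2(-4 - 1) = -10
∂y/∂b = 1
∂L/∂b = ∂L/∂y · ∂y/∂b = -10 × 1 = -10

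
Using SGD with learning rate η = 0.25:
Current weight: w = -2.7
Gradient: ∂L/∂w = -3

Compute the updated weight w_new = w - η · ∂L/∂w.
w_new = -1.95

w_new = w - η·∂L/∂w = -2.7 - 0.25×(-3) = -2.7 - (-0.75) = -1.95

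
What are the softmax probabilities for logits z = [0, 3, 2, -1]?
p = [0.0347, 0.6964, 0.2562, 0.0128]

exp(z) = [1, 20.09, 7.389, 0.3679]
Sum = 28.84
p = [0.0347, 0.6964, 0.2562, 0.0128]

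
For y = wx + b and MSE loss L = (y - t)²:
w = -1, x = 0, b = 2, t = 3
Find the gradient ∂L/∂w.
∂L/∂w = 0

y = wx + b = (-1)(0) + 2 = 2
∂L/∂y = 2(y - t) = 2(2 - 3) = -2
∂y/∂w = x = 0
∂L/∂w = ∂L/∂y · ∂y/∂w = -2 × 0 = 0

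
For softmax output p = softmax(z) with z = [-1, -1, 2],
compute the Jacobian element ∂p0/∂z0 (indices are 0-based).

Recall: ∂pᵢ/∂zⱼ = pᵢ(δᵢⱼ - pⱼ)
∂p0/∂z0 = 0.04323

p = softmax(z) = [0.04528, 0.04528, 0.9094]
p0 = 0.04528

∂p0/∂z0 = p0(1 - p0) = 0.04528 × (1 - 0.04528) = 0.04323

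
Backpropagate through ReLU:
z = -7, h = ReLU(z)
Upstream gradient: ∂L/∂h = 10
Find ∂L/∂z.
∂L/∂z = 0

h = ReLU(-7) = 0
Since z < 0: ∂h/∂z = 0
∂L/∂z = ∂L/∂h · ∂h/∂z = 10 × 0 = 0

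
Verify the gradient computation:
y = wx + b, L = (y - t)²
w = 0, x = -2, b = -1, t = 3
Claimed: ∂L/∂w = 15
Incorrect

y = (0)(-2) + -1 = -1
∂L/∂y = 2(y - t) = 2(-1 - 3) = -8
∂y/∂w = x = -2
∂L/∂w = -8 × -2 = 16

Claimed value: 15
Incorrect: The correct gradient is 16.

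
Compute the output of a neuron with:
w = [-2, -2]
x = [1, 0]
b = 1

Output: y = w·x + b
y = -1

y = (-2)(1) + (-2)(0) + 1 = -1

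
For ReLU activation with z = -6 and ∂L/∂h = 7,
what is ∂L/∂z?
∂L/∂z = 0

h = ReLU(-6) = 0
Since z < 0: ∂h/∂z = 0
∂L/∂z = ∂L/∂h · ∂h/∂z = 7 × 0 = 0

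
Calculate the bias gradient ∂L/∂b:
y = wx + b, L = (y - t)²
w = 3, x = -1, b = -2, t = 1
∂L/∂b = -12

y = wx + b = (3)(-1) + -2 = -5
∂L/∂y = 2(y - t) = 2(-5 - 1) = -12
∂y/∂b = 1
∂L/∂b = ∂L/∂y · ∂y/∂b = -12 × 1 = -12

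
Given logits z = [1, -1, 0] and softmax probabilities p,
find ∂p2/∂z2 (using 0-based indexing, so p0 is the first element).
∂p2/∂z2 = 0.1848

p = softmax(z) = [0.6652, 0.09003, 0.2447]
p2 = 0.2447

∂p2/∂z2 = p2(1 - p2) = 0.2447 × (1 - 0.2447) = 0.1848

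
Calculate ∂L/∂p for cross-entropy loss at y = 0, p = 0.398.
∂L/∂p = 1.661

∂L/∂p = -y/p + (1-y)/(1-p) = 0 + 1/0.602 = 1.661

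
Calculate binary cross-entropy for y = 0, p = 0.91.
L = 2.408

L = -0·log(0.91) - 1·log(0.09) = -log(0.09) = 2.408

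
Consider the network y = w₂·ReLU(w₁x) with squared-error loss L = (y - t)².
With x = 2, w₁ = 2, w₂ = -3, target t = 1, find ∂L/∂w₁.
∂L/∂w₁ = 156

Forward pass:
z = w₁x = 2×2 = 4
h = ReLU(4) = 4
y = w₂h = -3×4 = -12

Backward pass:
∂L/∂y = 2(y - t) = 2(-12 - 1) = -26
∂y/∂h = w₂ = -3
∂h/∂z = 1 (ReLU derivative)
∂z/∂w₁ = x = 2

∂L/∂w₁ = -26 × -3 × 1 × 2 = 156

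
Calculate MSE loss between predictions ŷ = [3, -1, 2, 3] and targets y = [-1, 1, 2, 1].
MSE = 6

MSE = (1/4)((3--1)² + (-1-1)² + (2-2)² + (3-1)²) = (1/4)(16 + 4 + 0 + 4) = 6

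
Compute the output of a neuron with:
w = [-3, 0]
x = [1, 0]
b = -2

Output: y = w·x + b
y = -5

y = (-3)(1) + (0)(0) + -2 = -5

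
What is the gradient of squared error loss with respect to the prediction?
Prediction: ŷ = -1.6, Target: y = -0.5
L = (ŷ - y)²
∂L/∂ŷ = -2.2

∂L/∂ŷ = 2(ŷ - y) = 2(-1.6 - -0.5) = 2(-1.1) = -2.2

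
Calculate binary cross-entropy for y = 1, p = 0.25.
L = 1.386

L = -1·log(0.25) - 0·log(0.75) = -log(0.25) = 1.386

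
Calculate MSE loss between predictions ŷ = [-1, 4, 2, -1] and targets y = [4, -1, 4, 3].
MSE = 17.5

MSE = (1/4)((-1-4)² + (4--1)² + (2-4)² + (-1-3)²) = (1/4)(25 + 25 + 4 + 16) = 17.5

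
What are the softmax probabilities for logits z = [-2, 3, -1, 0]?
p = [0.0063, 0.9304, 0.017, 0.0463]

exp(z) = [0.1353, 20.09, 0.3679, 1]
Sum = 21.59
p = [0.0063, 0.9304, 0.017, 0.0463]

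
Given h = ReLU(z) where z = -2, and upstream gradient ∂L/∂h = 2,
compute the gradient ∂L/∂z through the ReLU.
∂L/∂z = 0

h = ReLU(-2) = 0
Since z < 0: ∂h/∂z = 0
∂L/∂z = ∂L/∂h · ∂h/∂z = 2 × 0 = 0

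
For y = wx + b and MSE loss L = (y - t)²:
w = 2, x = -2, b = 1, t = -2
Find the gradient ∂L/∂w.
∂L/∂w = 4

y = wx + b = (2)(-2) + 1 = -3
∂L/∂y = 2(y - t) = 2(-3 - -2) = -2
∂y/∂w = x = -2
∂L/∂w = ∂L/∂y · ∂y/∂w = -2 × -2 = 4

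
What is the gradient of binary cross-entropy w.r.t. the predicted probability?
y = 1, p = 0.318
∂L/∂p = -3.145

∂L/∂p = -y/p + (1-y)/(1-p) = -1/0.318 + 0 = -3.145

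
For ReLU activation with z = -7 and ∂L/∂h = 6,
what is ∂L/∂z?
∂L/∂z = 0

h = ReLU(-7) = 0
Since z < 0: ∂h/∂z = 0
∂L/∂z = ∂L/∂h · ∂h/∂z = 6 × 0 = 0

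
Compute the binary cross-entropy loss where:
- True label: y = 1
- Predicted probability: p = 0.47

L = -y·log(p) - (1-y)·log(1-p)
L = 0.755

L = -1·log(0.47) - 0·log(0.53) = -log(0.47) = 0.755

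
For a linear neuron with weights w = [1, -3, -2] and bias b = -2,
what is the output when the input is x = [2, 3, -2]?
y = -5

y = (1)(2) + (-3)(3) + (-2)(-2) + -2 = -5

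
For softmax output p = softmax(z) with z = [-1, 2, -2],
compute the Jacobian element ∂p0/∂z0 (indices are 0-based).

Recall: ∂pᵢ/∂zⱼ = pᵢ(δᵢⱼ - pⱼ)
∂p0/∂z0 = 0.04444

p = softmax(z) = [0.04661, 0.9362, 0.01715]
p0 = 0.04661

∂p0/∂z0 = p0(1 - p0) = 0.04661 × (1 - 0.04661) = 0.04444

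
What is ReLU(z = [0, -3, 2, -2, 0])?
h = [0, 0, 2, 0, 0]

ReLU applied element-wise: max(0,0)=0, max(0,-3)=0, max(0,2)=2, max(0,-2)=0, max(0,0)=0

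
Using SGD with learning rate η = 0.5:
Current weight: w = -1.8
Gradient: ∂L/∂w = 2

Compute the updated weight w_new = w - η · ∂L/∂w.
w_new = -2.8

w_new = w - η·∂L/∂w = -1.8 - 0.5×(2) = -1.8 - (1) = -2.8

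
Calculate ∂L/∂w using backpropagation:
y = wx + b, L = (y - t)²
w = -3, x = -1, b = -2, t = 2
∂L/∂w = 2

y = wx + b = (-3)(-1) + -2 = 1
∂L/∂y = 2(y - t) = 2(1 - 2) = -2
∂y/∂w = x = -1
∂L/∂w = ∂L/∂y · ∂y/∂w = -2 × -1 = 2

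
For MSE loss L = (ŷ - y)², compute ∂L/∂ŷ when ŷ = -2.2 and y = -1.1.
∂L/∂ŷ = -2.2

∂L/∂ŷ = 2(ŷ - y) = 2(-2.2 - -1.1) = 2(-1.1) = -2.2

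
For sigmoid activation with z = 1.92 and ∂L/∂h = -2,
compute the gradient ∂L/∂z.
∂L/∂z = -0.223

σ(1.92) = 0.8721
σ'(1.92) = σ(1.92)(1 - σ(1.92)) = 0.8721 × 0.1279 = 0.1115
∂L/∂z = ∂L/∂h · σ'(z) = -2 × 0.1115 = -0.223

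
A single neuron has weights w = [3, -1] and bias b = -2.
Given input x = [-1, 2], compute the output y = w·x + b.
y = -7

y = (3)(-1) + (-1)(2) + -2 = -7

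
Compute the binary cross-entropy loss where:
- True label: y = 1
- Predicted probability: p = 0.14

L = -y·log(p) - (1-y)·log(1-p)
L = 1.966

L = -1·log(0.14) - 0·log(0.86) = -log(0.14) = 1.966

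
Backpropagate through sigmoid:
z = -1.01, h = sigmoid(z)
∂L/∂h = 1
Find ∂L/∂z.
∂L/∂z = 0.1957

σ(-1.01) = 0.267
σ'(-1.01) = σ(-1.01)(1 - σ(-1.01)) = 0.267 × 0.733 = 0.1957
∂L/∂z = ∂L/∂h · σ'(z) = 1 × 0.1957 = 0.1957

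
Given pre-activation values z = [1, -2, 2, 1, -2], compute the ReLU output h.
h = [1, 0, 2, 1, 0]

ReLU applied element-wise: max(0,1)=1, max(0,-2)=0, max(0,2)=2, max(0,1)=1, max(0,-2)=0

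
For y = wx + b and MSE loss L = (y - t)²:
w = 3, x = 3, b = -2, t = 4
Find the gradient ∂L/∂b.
∂L/∂b = 6

y = wx + b = (3)(3) + -2 = 7
∂L/∂y = 2(y - t) = 2(7 - 4) = 6
∂y/∂b = 1
∂L/∂b = ∂L/∂y · ∂y/∂b = 6 × 1 = 6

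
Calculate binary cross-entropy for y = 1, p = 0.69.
L = 0.3711

L = -1·log(0.69) - 0·log(0.31) = -log(0.69) = 0.3711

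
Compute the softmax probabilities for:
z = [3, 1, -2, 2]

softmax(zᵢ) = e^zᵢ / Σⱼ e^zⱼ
p = [0.6623, 0.0896, 0.0045, 0.2436]

exp(z) = [20.09, 2.718, 0.1353, 7.389]
Sum = 30.33
p = [0.6623, 0.0896, 0.0045, 0.2436]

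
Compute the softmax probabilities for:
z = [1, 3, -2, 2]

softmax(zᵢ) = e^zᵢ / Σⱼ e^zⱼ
p = [0.0896, 0.6623, 0.0045, 0.2436]

exp(z) = [2.718, 20.09, 0.1353, 7.389]
Sum = 30.33
p = [0.0896, 0.6623, 0.0045, 0.2436]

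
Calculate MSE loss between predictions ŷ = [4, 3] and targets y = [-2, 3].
MSE = 18

MSE = (1/2)((4--2)² + (3-3)²) = (1/2)(36 + 0) = 18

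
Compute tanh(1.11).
0.8041

tanh(1.11) = (e^(1.11) - e^(-1.11))/(e^(1.11) + e^(-1.11)) = 0.8041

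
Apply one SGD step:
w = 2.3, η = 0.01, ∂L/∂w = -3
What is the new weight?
w_new = 2.33

w_new = w - η·∂L/∂w = 2.3 - 0.01×(-3) = 2.3 - (-0.03) = 2.33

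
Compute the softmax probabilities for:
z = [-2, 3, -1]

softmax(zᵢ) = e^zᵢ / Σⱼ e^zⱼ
p = [0.0066, 0.9756, 0.0179]

exp(z) = [0.1353, 20.09, 0.3679]
Sum = 20.59
p = [0.0066, 0.9756, 0.0179]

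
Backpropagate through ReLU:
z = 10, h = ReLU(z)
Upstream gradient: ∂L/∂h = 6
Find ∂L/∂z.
∂L/∂z = 6

h = ReLU(10) = 10
Since z > 0: ∂h/∂z = 1
∂L/∂z = ∂L/∂h · ∂h/∂z = 6 × 1 = 6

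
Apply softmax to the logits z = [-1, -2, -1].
p = [0.4223, 0.1554, 0.4223]

exp(z) = [0.3679, 0.1353, 0.3679]
Sum = 0.8711
p = [0.4223, 0.1554, 0.4223]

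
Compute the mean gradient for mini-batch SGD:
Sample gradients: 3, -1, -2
Average gradient = 0

Average = (1/3)(3 + -1 + -2) = 0/3 = 0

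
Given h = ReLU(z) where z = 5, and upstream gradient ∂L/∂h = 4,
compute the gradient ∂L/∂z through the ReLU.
∂L/∂z = 4

h = ReLU(5) = 5
Since z > 0: ∂h/∂z = 1
∂L/∂z = ∂L/∂h · ∂h/∂z = 4 × 1 = 4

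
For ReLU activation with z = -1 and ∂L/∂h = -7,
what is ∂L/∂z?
∂L/∂z = 0

h = ReLU(-1) = 0
Since z < 0: ∂h/∂z = 0
∂L/∂z = ∂L/∂h · ∂h/∂z = -7 × 0 = 0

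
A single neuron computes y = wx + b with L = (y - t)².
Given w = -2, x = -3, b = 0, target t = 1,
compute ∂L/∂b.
∂L/∂b = 10

y = wx + b = (-2)(-3) + 0 = 6
∂L/∂y = 2(y - t) = 2(6 - 1) = 10
∂y/∂b = 1
∂L/∂b = ∂L/∂y · ∂y/∂b = 10 × 1 = 10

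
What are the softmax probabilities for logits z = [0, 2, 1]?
p = [0.09, 0.6652, 0.2447]

exp(z) = [1, 7.389, 2.718]
Sum = 11.11
p = [0.09, 0.6652, 0.2447]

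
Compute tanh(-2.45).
-0.9852

tanh(-2.45) = (e^(-2.45) - e^(2.45))/(e^(-2.45) + e^(2.45)) = -0.9852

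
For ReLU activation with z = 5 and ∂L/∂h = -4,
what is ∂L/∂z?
∂L/∂z = -4

h = ReLU(5) = 5
Since z > 0: ∂h/∂z = 1
∂L/∂z = ∂L/∂h · ∂h/∂z = -4 × 1 = -4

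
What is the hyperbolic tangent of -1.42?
-0.8896

tanh(-1.42) = (e^(-1.42) - e^(1.42))/(e^(-1.42) + e^(1.42)) = -0.8896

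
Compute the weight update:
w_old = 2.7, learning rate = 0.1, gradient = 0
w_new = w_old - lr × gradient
w_new = 2.7

w_new = w - η·∂L/∂w = 2.7 - 0.1×(0) = 2.7 - (0) = 2.7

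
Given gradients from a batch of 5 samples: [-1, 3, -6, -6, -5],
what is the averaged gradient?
Average gradient = -3

Average = (1/5)(-1 + 3 + -6 + -6 + -5) = -15/5 = -3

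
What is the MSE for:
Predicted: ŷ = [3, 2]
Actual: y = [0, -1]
MSE = 9

MSE = (1/2)((3-0)² + (2--1)²) = (1/2)(9 + 9) = 9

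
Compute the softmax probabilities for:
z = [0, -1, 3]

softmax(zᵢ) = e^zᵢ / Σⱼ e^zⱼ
p = [0.0466, 0.0171, 0.9362]

exp(z) = [1, 0.3679, 20.09]
Sum = 21.45
p = [0.0466, 0.0171, 0.9362]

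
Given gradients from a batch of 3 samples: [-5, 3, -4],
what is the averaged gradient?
Average gradient = -2

Average = (1/3)(-5 + 3 + -4) = -6/3 = -2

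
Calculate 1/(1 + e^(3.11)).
0.0427

sigmoid(-3.11) = 1/(1 + e^(3.11)) = 1/(1 + 22.42) = 0.0427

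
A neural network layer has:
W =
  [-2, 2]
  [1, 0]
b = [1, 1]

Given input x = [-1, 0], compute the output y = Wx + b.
y = [3, 0]

Wx = [-2×-1 + 2×0, 1×-1 + 0×0]
   = [2, -1]
y = Wx + b = [2 + 1, -1 + 1] = [3, 0]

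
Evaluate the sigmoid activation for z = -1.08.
0.2535

sigmoid(-1.08) = 1/(1 + e^(1.08)) = 1/(1 + 2.945) = 0.2535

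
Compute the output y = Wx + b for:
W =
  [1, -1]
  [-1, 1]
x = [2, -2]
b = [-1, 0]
y = [3, -4]

Wx = [1×2 + -1×-2, -1×2 + 1×-2]
   = [4, -4]
y = Wx + b = [4 + -1, -4 + 0] = [3, -4]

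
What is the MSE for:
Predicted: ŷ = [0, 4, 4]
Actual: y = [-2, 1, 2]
MSE = 5.667

MSE = (1/3)((0--2)² + (4-1)² + (4-2)²) = (1/3)(4 + 9 + 4) = 5.667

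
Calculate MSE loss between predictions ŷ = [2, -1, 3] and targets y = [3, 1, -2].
MSE = 10

MSE = (1/3)((2-3)² + (-1-1)² + (3--2)²) = (1/3)(1 + 4 + 25) = 10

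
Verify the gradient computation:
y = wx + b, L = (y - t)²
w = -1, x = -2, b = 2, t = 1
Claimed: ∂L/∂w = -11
Incorrect

y = (-1)(-2) + 2 = 4
∂L/∂y = 2(y - t) = 2(4 - 1) = 6
∂y/∂w = x = -2
∂L/∂w = 6 × -2 = -12

Claimed value: -11
Incorrect: The correct gradient is -12.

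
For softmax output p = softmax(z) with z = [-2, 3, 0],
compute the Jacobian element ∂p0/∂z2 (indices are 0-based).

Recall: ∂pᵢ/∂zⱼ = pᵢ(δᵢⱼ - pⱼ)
∂p0/∂z2 = -0.0003005

p = softmax(z) = [0.006377, 0.9465, 0.04712]
p0 = 0.006377, p2 = 0.04712

∂p0/∂z2 = -p0 × p2 = -0.006377 × 0.04712 = -0.0003005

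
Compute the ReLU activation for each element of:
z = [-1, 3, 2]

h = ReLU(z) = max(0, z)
h = [0, 3, 2]

ReLU applied element-wise: max(0,-1)=0, max(0,3)=3, max(0,2)=2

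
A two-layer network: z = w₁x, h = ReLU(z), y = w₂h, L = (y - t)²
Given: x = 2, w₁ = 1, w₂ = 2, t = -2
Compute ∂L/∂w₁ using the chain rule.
∂L/∂w₁ = 48

Forward pass:
z = w₁x = 1×2 = 2
h = ReLU(2) = 2
y = w₂h = 2×2 = 4

Backward pass:
∂L/∂y = 2(y - t) = 2(4 - -2) = 12
∂y/∂h = w₂ = 2
∂h/∂z = 1 (ReLU derivative)
∂z/∂w₁ = x = 2

∂L/∂w₁ = 12 × 2 × 1 × 2 = 48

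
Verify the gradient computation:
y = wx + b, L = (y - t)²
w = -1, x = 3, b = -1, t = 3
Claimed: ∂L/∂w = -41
Incorrect

y = (-1)(3) + -1 = -4
∂L/∂y = 2(y - t) = 2(-4 - 3) = -14
∂y/∂w = x = 3
∂L/∂w = -14 × 3 = -42

Claimed value: -41
Incorrect: The correct gradient is -42.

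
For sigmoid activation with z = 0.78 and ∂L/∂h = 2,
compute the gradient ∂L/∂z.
∂L/∂z = 0.431

σ(0.78) = 0.6857
σ'(0.78) = σ(0.78)(1 - σ(0.78)) = 0.6857 × 0.3143 = 0.2155
∂L/∂z = ∂L/∂h · σ'(z) = 2 × 0.2155 = 0.431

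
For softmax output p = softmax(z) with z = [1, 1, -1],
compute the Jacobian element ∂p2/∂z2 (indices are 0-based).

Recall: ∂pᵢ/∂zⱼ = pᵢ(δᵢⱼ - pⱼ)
∂p2/∂z2 = 0.05936

p = softmax(z) = [0.4683, 0.4683, 0.06338]
p2 = 0.06338

∂p2/∂z2 = p2(1 - p2) = 0.06338 × (1 - 0.06338) = 0.05936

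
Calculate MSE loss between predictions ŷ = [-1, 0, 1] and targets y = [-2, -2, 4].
MSE = 4.667

MSE = (1/3)((-1--2)² + (0--2)² + (1-4)²) = (1/3)(1 + 4 + 9) = 4.667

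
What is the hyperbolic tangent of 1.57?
0.917

tanh(1.57) = (e^(1.57) - e^(-1.57))/(e^(1.57) + e^(-1.57)) = 0.917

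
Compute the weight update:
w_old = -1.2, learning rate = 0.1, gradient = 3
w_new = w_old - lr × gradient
w_new = -1.5

w_new = w - η·∂L/∂w = -1.2 - 0.1×(3) = -1.2 - (0.3) = -1.5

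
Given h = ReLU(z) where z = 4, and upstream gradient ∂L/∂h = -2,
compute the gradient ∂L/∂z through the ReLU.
∂L/∂z = -2

h = ReLU(4) = 4
Since z > 0: ∂h/∂z = 1
∂L/∂z = ∂L/∂h · ∂h/∂z = -2 × 1 = -2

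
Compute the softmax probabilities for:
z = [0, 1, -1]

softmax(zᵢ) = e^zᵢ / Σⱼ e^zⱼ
p = [0.2447, 0.6652, 0.09]

exp(z) = [1, 2.718, 0.3679]
Sum = 4.086
p = [0.2447, 0.6652, 0.09]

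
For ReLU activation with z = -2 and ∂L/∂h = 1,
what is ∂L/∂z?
∂L/∂z = 0

h = ReLU(-2) = 0
Since z < 0: ∂h/∂z = 0
∂L/∂z = ∂L/∂h · ∂h/∂z = 1 × 0 = 0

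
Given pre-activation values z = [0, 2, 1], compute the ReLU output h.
h = [0, 2, 1]

ReLU applied element-wise: max(0,0)=0, max(0,2)=2, max(0,1)=1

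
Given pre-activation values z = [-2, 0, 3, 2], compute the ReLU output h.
h = [0, 0, 3, 2]

ReLU applied element-wise: max(0,-2)=0, max(0,0)=0, max(0,3)=3, max(0,2)=2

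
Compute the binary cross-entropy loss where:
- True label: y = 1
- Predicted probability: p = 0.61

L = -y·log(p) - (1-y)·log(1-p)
L = 0.4943

L = -1·log(0.61) - 0·log(0.39) = -log(0.61) = 0.4943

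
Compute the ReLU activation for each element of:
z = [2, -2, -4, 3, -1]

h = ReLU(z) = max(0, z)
h = [2, 0, 0, 3, 0]

ReLU applied element-wise: max(0,2)=2, max(0,-2)=0, max(0,-4)=0, max(0,3)=3, max(0,-1)=0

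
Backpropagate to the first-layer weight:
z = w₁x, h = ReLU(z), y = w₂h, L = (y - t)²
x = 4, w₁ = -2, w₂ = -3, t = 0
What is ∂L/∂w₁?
∂L/∂w₁ = 0

Forward pass:
z = w₁x = -2×4 = -8
h = ReLU(-8) = 0
y = w₂h = -3×0 = 0

Backward pass:
∂L/∂y = 2(y - t) = 2(0 - 0) = 0
∂y/∂h = w₂ = -3
∂h/∂z = 0 (ReLU derivative)
∂z/∂w₁ = x = 4

∂L/∂w₁ = 0 × -3 × 0 × 4 = 0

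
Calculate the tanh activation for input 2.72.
0.9914

tanh(2.72) = (e^(2.72) - e^(-2.72))/(e^(2.72) + e^(-2.72)) = 0.9914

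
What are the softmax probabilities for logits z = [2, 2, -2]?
p = [0.4955, 0.4955, 0.0091]

exp(z) = [7.389, 7.389, 0.1353]
Sum = 14.91
p = [0.4955, 0.4955, 0.0091]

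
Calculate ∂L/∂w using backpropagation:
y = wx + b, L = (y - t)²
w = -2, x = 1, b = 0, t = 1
∂L/∂w = -6

y = wx + b = (-2)(1) + 0 = -2
∂L/∂y = 2(y - t) = 2(-2 - 1) = -6
∂y/∂w = x = 1
∂L/∂w = ∂L/∂y · ∂y/∂w = -6 × 1 = -6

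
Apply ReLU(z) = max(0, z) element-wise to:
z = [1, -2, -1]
h = [1, 0, 0]

ReLU applied element-wise: max(0,1)=1, max(0,-2)=0, max(0,-1)=0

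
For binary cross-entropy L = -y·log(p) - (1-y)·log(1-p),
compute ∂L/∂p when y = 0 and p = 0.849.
∂L/∂p = 6.623

∂L/∂p = -y/p + (1-y)/(1-p) = 0 + 1/0.151 = 6.623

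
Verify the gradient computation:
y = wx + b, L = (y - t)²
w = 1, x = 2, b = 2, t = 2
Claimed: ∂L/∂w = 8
Correct

y = (1)(2) + 2 = 4
∂L/∂y = 2(y - t) = 2(4 - 2) = 4
∂y/∂w = x = 2
∂L/∂w = 4 × 2 = 8

Claimed value: 8
Correct: The correct gradient is 8.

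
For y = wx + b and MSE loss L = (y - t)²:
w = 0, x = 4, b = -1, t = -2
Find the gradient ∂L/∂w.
∂L/∂w = 8

y = wx + b = (0)(4) + -1 = -1
∂L/∂y = 2(y - t) = 2(-1 - -2) = 2
∂y/∂w = x = 4
∂L/∂w = ∂L/∂y · ∂y/∂w = 2 × 4 = 8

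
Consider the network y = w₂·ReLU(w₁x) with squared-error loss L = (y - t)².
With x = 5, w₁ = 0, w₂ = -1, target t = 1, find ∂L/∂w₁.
∂L/∂w₁ = 0

Forward pass:
z = w₁x = 0×5 = 0
h = ReLU(0) = 0
y = w₂h = -1×0 = 0

Backward pass:
∂L/∂y = 2(y - t) = 2(0 - 1) = -2
∂y/∂h = w₂ = -1
∂h/∂z = 0 (ReLU derivative)
∂z/∂w₁ = x = 5

∂L/∂w₁ = -2 × -1 × 0 × 5 = 0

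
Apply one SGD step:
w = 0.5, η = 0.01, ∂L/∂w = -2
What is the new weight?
w_new = 0.52

w_new = w - η·∂L/∂w = 0.5 - 0.01×(-2) = 0.5 - (-0.02) = 0.52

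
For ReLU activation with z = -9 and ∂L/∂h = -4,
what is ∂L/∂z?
∂L/∂z = 0

h = ReLU(-9) = 0
Since z < 0: ∂h/∂z = 0
∂L/∂z = ∂L/∂h · ∂h/∂z = -4 × 0 = 0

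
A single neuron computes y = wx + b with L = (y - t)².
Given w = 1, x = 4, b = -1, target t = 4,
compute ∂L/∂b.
∂L/∂b = -2

y = wx + b = (1)(4) + -1 = 3
∂L/∂y = 2(y - t) = 2(3 - 4) = -2
∂y/∂b = 1
∂L/∂b = ∂L/∂y · ∂y/∂b = -2 × 1 = -2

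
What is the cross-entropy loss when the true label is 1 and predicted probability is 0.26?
L = 1.347

L = -1·log(0.26) - 0·log(0.74) = -log(0.26) = 1.347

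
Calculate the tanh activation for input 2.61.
0.9892

tanh(2.61) = (e^(2.61) - e^(-2.61))/(e^(2.61) + e^(-2.61)) = 0.9892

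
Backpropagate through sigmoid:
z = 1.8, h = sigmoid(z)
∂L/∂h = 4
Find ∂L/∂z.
∂L/∂z = 0.4869

σ(1.8) = 0.8581
σ'(1.8) = σ(1.8)(1 - σ(1.8)) = 0.8581 × 0.1419 = 0.1217
∂L/∂z = ∂L/∂h · σ'(z) = 4 × 0.1217 = 0.4869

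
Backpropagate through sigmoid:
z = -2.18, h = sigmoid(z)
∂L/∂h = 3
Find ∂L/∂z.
∂L/∂z = 0.2737

σ(-2.18) = 0.1016
σ'(-2.18) = σ(-2.18)(1 - σ(-2.18)) = 0.1016 × 0.8984 = 0.09125
∂L/∂z = ∂L/∂h · σ'(z) = 3 × 0.09125 = 0.2737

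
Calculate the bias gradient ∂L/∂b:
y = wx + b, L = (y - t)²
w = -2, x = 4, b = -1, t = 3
∂L/∂b = -24

y = wx + b = (-2)(4) + -1 = -9
∂L/∂y = 2(y - t) = 2(-9 - 3) = -24
∂y/∂b = 1
∂L/∂b = ∂L/∂y · ∂y/∂b = -24 × 1 = -24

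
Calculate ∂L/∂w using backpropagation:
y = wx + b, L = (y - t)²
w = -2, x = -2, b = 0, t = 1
∂L/∂w = -12

y = wx + b = (-2)(-2) + 0 = 4
∂L/∂y = 2(y - t) = 2(4 - 1) = 6
∂y/∂w = x = -2
∂L/∂w = ∂L/∂y · ∂y/∂w = 6 × -2 = -12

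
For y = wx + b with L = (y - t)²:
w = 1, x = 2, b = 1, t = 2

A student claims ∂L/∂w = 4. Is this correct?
Correct

y = (1)(2) + 1 = 3
∂L/∂y = 2(y - t) = 2(3 - 2) = 2
∂y/∂w = x = 2
∂L/∂w = 2 × 2 = 4

Claimed value: 4
Correct: The correct gradient is 4.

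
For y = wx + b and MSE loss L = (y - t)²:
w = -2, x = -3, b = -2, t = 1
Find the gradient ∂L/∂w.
∂L/∂w = -18

y = wx + b = (-2)(-3) + -2 = 4
∂L/∂y = 2(y - t) = 2(4 - 1) = 6
∂y/∂w = x = -3
∂L/∂w = ∂L/∂y · ∂y/∂w = 6 × -3 = -18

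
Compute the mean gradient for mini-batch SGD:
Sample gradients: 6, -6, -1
Average gradient = -0.3333

Average = (1/3)(6 + -6 + -1) = -1/3 = -0.3333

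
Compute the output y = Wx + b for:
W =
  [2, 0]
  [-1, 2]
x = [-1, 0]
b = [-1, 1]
y = [-3, 2]

Wx = [2×-1 + 0×0, -1×-1 + 2×0]
   = [-2, 1]
y = Wx + b = [-2 + -1, 1 + 1] = [-3, 2]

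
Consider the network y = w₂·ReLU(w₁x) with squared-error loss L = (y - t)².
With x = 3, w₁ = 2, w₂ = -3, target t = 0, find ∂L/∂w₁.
∂L/∂w₁ = 324

Forward pass:
z = w₁x = 2×3 = 6
h = ReLU(6) = 6
y = w₂h = -3×6 = -18

Backward pass:
∂L/∂y = 2(y - t) = 2(-18 - 0) = -36
∂y/∂h = w₂ = -3
∂h/∂z = 1 (ReLU derivative)
∂z/∂w₁ = x = 3

∂L/∂w₁ = -36 × -3 × 1 × 3 = 324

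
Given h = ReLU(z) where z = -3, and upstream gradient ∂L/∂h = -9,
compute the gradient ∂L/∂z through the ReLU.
∂L/∂z = 0

h = ReLU(-3) = 0
Since z < 0: ∂h/∂z = 0
∂L/∂z = ∂L/∂h · ∂h/∂z = -9 × 0 = 0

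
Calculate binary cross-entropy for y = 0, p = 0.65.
L = 1.05

L = -0·log(0.65) - 1·log(0.35) = -log(0.35) = 1.05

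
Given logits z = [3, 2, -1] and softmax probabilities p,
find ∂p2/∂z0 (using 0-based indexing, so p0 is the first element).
∂p2/∂z0 = -0.009532

p = softmax(z) = [0.7214, 0.2654, 0.01321]
p2 = 0.01321, p0 = 0.7214

∂p2/∂z0 = -p2 × p0 = -0.01321 × 0.7214 = -0.009532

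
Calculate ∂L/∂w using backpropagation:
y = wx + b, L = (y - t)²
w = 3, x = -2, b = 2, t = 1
∂L/∂w = 20

y = wx + b = (3)(-2) + 2 = -4
∂L/∂y = 2(y - t) = 2(-4 - 1) = -10
∂y/∂w = x = -2
∂L/∂w = ∂L/∂y · ∂y/∂w = -10 × -2 = 20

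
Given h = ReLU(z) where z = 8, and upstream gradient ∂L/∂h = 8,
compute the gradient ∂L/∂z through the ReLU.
∂L/∂z = 8

h = ReLU(8) = 8
Since z > 0: ∂h/∂z = 1
∂L/∂z = ∂L/∂h · ∂h/∂z = 8 × 1 = 8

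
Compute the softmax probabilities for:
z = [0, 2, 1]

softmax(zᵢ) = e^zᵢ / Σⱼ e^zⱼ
p = [0.09, 0.6652, 0.2447]

exp(z) = [1, 7.389, 2.718]
Sum = 11.11
p = [0.09, 0.6652, 0.2447]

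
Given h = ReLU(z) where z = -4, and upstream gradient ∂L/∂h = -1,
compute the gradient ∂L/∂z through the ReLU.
∂L/∂z = 0

h = ReLU(-4) = 0
Since z < 0: ∂h/∂z = 0
∂L/∂z = ∂L/∂h · ∂h/∂z = -1 × 0 = 0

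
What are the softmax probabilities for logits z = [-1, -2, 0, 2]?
p = [0.0414, 0.0152, 0.1125, 0.831]

exp(z) = [0.3679, 0.1353, 1, 7.389]
Sum = 8.892
p = [0.0414, 0.0152, 0.1125, 0.831]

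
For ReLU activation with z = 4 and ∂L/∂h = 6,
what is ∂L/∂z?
∂L/∂z = 6

h = ReLU(4) = 4
Since z > 0: ∂h/∂z = 1
∂L/∂z = ∂L/∂h · ∂h/∂z = 6 × 1 = 6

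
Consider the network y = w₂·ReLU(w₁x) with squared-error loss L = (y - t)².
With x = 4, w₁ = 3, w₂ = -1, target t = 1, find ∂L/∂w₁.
∂L/∂w₁ = 104

Forward pass:
z = w₁x = 3×4 = 12
h = ReLU(12) = 12
y = w₂h = -1×12 = -12

Backward pass:
∂L/∂y = 2(y - t) = 2(-12 - 1) = -26
∂y/∂h = w₂ = -1
∂h/∂z = 1 (ReLU derivative)
∂z/∂w₁ = x = 4

∂L/∂w₁ = -26 × -1 × 1 × 4 = 104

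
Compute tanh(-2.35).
-0.982

tanh(-2.35) = (e^(-2.35) - e^(2.35))/(e^(-2.35) + e^(2.35)) = -0.982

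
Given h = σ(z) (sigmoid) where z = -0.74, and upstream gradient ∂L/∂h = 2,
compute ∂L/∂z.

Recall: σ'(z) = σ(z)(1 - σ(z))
∂L/∂z = 0.4373

σ(-0.74) = 0.323
σ'(-0.74) = σ(-0.74)(1 - σ(-0.74)) = 0.323 × 0.677 = 0.2187
∂L/∂z = ∂L/∂h · σ'(z) = 2 × 0.2187 = 0.4373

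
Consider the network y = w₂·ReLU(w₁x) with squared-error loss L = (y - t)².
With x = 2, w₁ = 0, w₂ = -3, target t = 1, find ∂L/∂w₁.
∂L/∂w₁ = 0

Forward pass:
z = w₁x = 0×2 = 0
h = ReLU(0) = 0
y = w₂h = -3×0 = 0

Backward pass:
∂L/∂y = 2(y - t) = 2(0 - 1) = -2
∂y/∂h = w₂ = -3
∂h/∂z = 0 (ReLU derivative)
∂z/∂w₁ = x = 2

∂L/∂w₁ = -2 × -3 × 0 × 2 = 0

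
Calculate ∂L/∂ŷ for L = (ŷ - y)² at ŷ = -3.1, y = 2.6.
∂L/∂ŷ = -11.4

∂L/∂ŷ = 2(ŷ - y) = 2(-3.1 - 2.6) = 2(-5.7) = -11.4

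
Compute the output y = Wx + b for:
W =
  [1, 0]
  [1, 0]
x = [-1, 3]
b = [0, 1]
y = [-1, 0]

Wx = [1×-1 + 0×3, 1×-1 + 0×3]
   = [-1, -1]
y = Wx + b = [-1 + 0, -1 + 1] = [-1, 0]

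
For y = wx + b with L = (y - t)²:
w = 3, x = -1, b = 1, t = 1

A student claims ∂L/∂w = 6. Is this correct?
Correct

y = (3)(-1) + 1 = -2
∂L/∂y = 2(y - t) = 2(-2 - 1) = -6
∂y/∂w = x = -1
∂L/∂w = -6 × -1 = 6

Claimed value: 6
Correct: The correct gradient is 6.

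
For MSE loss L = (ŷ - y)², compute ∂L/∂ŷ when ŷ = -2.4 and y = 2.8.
∂L/∂ŷ = -10.4

∂L/∂ŷ = 2(ŷ - y) = 2(-2.4 - 2.8) = 2(-5.2) = -10.4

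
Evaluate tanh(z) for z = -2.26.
-0.9785

tanh(-2.26) = (e^(-2.26) - e^(2.26))/(e^(-2.26) + e^(2.26)) = -0.9785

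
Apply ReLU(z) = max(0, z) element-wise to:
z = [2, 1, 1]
h = [2, 1, 1]

ReLU applied element-wise: max(0,2)=2, max(0,1)=1, max(0,1)=1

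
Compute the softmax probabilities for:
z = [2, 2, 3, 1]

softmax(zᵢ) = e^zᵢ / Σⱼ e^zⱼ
p = [0.1966, 0.1966, 0.5344, 0.0723]

exp(z) = [7.389, 7.389, 20.09, 2.718]
Sum = 37.58
p = [0.1966, 0.1966, 0.5344, 0.0723]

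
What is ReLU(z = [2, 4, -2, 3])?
h = [2, 4, 0, 3]

ReLU applied element-wise: max(0,2)=2, max(0,4)=4, max(0,-2)=0, max(0,3)=3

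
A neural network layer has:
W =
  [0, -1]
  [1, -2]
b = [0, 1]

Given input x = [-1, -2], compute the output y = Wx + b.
y = [2, 4]

Wx = [0×-1 + -1×-2, 1×-1 + -2×-2]
   = [2, 3]
y = Wx + b = [2 + 0, 3 + 1] = [2, 4]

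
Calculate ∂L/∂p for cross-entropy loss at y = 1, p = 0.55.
∂L/∂p = -1.818

∂L/∂p = -y/p + (1-y)/(1-p) = -1/0.55 + 0 = -1.818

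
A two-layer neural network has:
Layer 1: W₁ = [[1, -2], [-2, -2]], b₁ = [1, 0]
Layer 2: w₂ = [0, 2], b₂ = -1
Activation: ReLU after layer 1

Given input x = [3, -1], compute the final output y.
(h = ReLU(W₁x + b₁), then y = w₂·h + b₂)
y = -1

Layer 1 pre-activation: z₁ = [6, -4]
After ReLU: h = [6, 0]
Layer 2 output: y = 0×6 + 2×0 + -1 = -1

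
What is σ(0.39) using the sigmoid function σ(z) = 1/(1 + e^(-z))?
0.5963

sigmoid(0.39) = 1/(1 + e^(-0.39)) = 1/(1 + 0.6771) = 0.5963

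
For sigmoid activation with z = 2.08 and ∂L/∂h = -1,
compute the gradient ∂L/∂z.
∂L/∂z = -0.09872

σ(2.08) = 0.8889
σ'(2.08) = σ(2.08)(1 - σ(2.08)) = 0.8889 × 0.1111 = 0.09872
∂L/∂z = ∂L/∂h · σ'(z) = -1 × 0.09872 = -0.09872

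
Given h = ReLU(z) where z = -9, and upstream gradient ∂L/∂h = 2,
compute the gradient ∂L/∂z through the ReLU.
∂L/∂z = 0

h = ReLU(-9) = 0
Since z < 0: ∂h/∂z = 0
∂L/∂z = ∂L/∂h · ∂h/∂z = 2 × 0 = 0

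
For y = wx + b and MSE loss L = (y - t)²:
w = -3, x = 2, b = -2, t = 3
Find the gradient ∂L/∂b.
∂L/∂b = -22

y = wx + b = (-3)(2) + -2 = -8
∂L/∂y = 2(y - t) = 2(-8 - 3) = -22
∂y/∂b = 1
∂L/∂b = ∂L/∂y · ∂y/∂b = -22 × 1 = -22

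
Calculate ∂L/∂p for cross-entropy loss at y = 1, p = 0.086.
∂L/∂p = -11.63

∂L/∂p = -y/p + (1-y)/(1-p) = -1/0.086 + 0 = -11.63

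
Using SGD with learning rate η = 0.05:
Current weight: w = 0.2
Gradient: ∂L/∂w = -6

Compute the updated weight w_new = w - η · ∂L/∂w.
w_new = 0.5

w_new = w - η·∂L/∂w = 0.2 - 0.05×(-6) = 0.2 - (-0.3) = 0.5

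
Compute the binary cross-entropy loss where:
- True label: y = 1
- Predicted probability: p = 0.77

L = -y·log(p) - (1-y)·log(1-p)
L = 0.2614

L = -1·log(0.77) - 0·log(0.23) = -log(0.77) = 0.2614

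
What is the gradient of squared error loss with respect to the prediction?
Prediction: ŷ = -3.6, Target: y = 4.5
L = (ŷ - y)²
∂L/∂ŷ = -16.2

∂L/∂ŷ = 2(ŷ - y) = 2(-3.6 - 4.5) = 2(-8.1) = -16.2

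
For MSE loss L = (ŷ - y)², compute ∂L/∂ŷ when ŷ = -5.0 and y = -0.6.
∂L/∂ŷ = -8.8

∂L/∂ŷ = 2(ŷ - y) = 2(-5.0 - -0.6) = 2(-4.4) = -8.8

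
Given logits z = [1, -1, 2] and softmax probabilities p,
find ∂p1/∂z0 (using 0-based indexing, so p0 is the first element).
∂p1/∂z0 = -0.009113

p = softmax(z) = [0.2595, 0.03512, 0.7054]
p1 = 0.03512, p0 = 0.2595

∂p1/∂z0 = -p1 × p0 = -0.03512 × 0.2595 = -0.009113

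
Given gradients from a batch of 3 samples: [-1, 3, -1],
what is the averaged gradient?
Average gradient = 0.3333

Average = (1/3)(-1 + 3 + -1) = 1/3 = 0.3333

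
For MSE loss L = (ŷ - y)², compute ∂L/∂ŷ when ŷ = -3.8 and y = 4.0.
∂L/∂ŷ = -15.6

∂L/∂ŷ = 2(ŷ - y) = 2(-3.8 - 4.0) = 2(-7.8) = -15.6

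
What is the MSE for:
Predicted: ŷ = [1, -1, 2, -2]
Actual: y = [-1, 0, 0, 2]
MSE = 6.25

MSE = (1/4)((1--1)² + (-1-0)² + (2-0)² + (-2-2)²) = (1/4)(4 + 1 + 4 + 16) = 6.25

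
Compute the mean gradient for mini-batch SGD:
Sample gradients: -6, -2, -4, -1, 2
Average gradient = -2.2

Average = (1/5)(-6 + -2 + -4 + -1 + 2) = -11/5 = -2.2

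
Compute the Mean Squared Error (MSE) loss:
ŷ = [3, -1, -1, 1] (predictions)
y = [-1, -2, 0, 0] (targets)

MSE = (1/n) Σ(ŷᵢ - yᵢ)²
MSE = 4.75

MSE = (1/4)((3--1)² + (-1--2)² + (-1-0)² + (1-0)²) = (1/4)(16 + 1 + 1 + 1) = 4.75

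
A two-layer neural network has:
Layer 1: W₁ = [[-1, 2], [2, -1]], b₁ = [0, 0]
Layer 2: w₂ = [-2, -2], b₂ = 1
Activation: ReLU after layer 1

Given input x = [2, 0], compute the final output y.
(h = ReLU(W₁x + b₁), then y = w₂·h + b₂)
y = -7

Layer 1 pre-activation: z₁ = [-2, 4]
After ReLU: h = [0, 4]
Layer 2 output: y = -2×0 + -2×4 + 1 = -7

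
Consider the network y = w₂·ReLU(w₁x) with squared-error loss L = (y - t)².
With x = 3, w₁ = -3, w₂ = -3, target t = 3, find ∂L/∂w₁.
∂L/∂w₁ = 0

Forward pass:
z = w₁x = -3×3 = -9
h = ReLU(-9) = 0
y = w₂h = -3×0 = 0

Backward pass:
∂L/∂y = 2(y - t) = 2(0 - 3) = -6
∂y/∂h = w₂ = -3
∂h/∂z = 0 (ReLU derivative)
∂z/∂w₁ = x = 3

∂L/∂w₁ = -6 × -3 × 0 × 3 = 0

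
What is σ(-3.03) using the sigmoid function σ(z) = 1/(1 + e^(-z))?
0.04609

sigmoid(-3.03) = 1/(1 + e^(3.03)) = 1/(1 + 20.7) = 0.04609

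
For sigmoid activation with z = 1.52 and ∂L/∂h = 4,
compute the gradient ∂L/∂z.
∂L/∂z = 0.589

σ(1.52) = 0.8205
σ'(1.52) = σ(1.52)(1 - σ(1.52)) = 0.8205 × 0.1795 = 0.1473
∂L/∂z = ∂L/∂h · σ'(z) = 4 × 0.1473 = 0.589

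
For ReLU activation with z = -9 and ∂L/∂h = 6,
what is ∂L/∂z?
∂L/∂z = 0

h = ReLU(-9) = 0
Since z < 0: ∂h/∂z = 0
∂L/∂z = ∂L/∂h · ∂h/∂z = 6 × 0 = 0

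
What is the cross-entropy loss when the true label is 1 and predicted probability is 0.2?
L = 1.609

L = -1·log(0.2) - 0·log(0.8) = -log(0.2) = 1.609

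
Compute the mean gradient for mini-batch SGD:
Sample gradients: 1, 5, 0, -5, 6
Average gradient = 1.4

Average = (1/5)(1 + 5 + 0 + -5 + 6) = 7/5 = 1.4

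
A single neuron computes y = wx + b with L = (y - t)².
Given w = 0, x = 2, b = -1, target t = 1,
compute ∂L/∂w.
∂L/∂w = -8

y = wx + b = (0)(2) + -1 = -1
∂L/∂y = 2(y - t) = 2(-1 - 1) = -4
∂y/∂w = x = 2
∂L/∂w = ∂L/∂y · ∂y/∂w = -4 × 2 = -8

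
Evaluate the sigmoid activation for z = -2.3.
0.09112

sigmoid(-2.3) = 1/(1 + e^(2.3)) = 1/(1 + 9.974) = 0.09112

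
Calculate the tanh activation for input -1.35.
-0.8741

tanh(-1.35) = (e^(-1.35) - e^(1.35))/(e^(-1.35) + e^(1.35)) = -0.8741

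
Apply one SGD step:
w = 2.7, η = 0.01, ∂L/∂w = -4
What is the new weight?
w_new = 2.74

w_new = w - η·∂L/∂w = 2.7 - 0.01×(-4) = 2.7 - (-0.04) = 2.74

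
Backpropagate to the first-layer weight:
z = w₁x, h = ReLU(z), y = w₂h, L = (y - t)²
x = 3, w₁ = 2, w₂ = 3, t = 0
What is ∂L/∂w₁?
∂L/∂w₁ = 324

Forward pass:
z = w₁x = 2×3 = 6
h = ReLU(6) = 6
y = w₂h = 3×6 = 18

Backward pass:
∂L/∂y = 2(y - t) = 2(18 - 0) = 36
∂y/∂h = w₂ = 3
∂h/∂z = 1 (ReLU derivative)
∂z/∂w₁ = x = 3

∂L/∂w₁ = 36 × 3 × 1 × 3 = 324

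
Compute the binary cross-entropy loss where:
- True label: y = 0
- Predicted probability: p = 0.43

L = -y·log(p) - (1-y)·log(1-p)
L = 0.5621

L = -0·log(0.43) - 1·log(0.57) = -log(0.57) = 0.5621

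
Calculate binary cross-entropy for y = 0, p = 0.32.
L = 0.3857

L = -0·log(0.32) - 1·log(0.68) = -log(0.68) = 0.3857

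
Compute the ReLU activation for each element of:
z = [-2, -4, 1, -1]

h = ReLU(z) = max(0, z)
h = [0, 0, 1, 0]

ReLU applied element-wise: max(0,-2)=0, max(0,-4)=0, max(0,1)=1, max(0,-1)=0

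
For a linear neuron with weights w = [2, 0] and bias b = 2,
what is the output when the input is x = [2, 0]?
y = 6

y = (2)(2) + (0)(0) + 2 = 6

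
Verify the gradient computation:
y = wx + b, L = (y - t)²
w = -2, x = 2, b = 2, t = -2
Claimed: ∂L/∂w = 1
Incorrect

y = (-2)(2) + 2 = -2
∂L/∂y = 2(y - t) = 2(-2 - -2) = 0
∂y/∂w = x = 2
∂L/∂w = 0 × 2 = 0

Claimed value: 1
Incorrect: The correct gradient is 0.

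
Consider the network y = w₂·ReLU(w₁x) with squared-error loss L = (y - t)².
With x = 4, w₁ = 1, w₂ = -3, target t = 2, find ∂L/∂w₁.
∂L/∂w₁ = 336

Forward pass:
z = w₁x = 1×4 = 4
h = ReLU(4) = 4
y = w₂h = -3×4 = -12

Backward pass:
∂L/∂y = 2(y - t) = 2(-12 - 2) = -28
∂y/∂h = w₂ = -3
∂h/∂z = 1 (ReLU derivative)
∂z/∂w₁ = x = 4

∂L/∂w₁ = -28 × -3 × 1 × 4 = 336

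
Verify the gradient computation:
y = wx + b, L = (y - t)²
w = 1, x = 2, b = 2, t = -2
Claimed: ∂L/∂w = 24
Correct

y = (1)(2) + 2 = 4
∂L/∂y = 2(y - t) = 2(4 - -2) = 12
∂y/∂w = x = 2
∂L/∂w = 12 × 2 = 24

Claimed value: 24
Correct: The correct gradient is 24.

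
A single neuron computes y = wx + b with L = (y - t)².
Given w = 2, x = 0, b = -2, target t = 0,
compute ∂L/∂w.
∂L/∂w = 0

y = wx + b = (2)(0) + -2 = -2
∂L/∂y = 2(y - t) = 2(-2 - 0) = -4
∂y/∂w = x = 0
∂L/∂w = ∂L/∂y · ∂y/∂w = -4 × 0 = 0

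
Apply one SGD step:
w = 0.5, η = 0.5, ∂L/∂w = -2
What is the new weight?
w_new = 1.5

w_new = w - η·∂L/∂w = 0.5 - 0.5×(-2) = 0.5 - (-1) = 1.5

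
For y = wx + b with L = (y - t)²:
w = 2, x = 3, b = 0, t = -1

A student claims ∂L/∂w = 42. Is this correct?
Correct

y = (2)(3) + 0 = 6
∂L/∂y = 2(y - t) = 2(6 - -1) = 14
∂y/∂w = x = 3
∂L/∂w = 14 × 3 = 42

Claimed value: 42
Correct: The correct gradient is 42.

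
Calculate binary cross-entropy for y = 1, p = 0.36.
L = 1.022

L = -1·log(0.36) - 0·log(0.64) = -log(0.36) = 1.022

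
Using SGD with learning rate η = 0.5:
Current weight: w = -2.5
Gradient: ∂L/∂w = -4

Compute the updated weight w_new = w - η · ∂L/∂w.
w_new = -0.5

w_new = w - η·∂L/∂w = -2.5 - 0.5×(-4) = -2.5 - (-2) = -0.5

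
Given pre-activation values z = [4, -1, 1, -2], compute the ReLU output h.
h = [4, 0, 1, 0]

ReLU applied element-wise: max(0,4)=4, max(0,-1)=0, max(0,1)=1, max(0,-2)=0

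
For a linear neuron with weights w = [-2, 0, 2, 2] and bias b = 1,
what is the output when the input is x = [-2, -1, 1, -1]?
y = 5

y = (-2)(-2) + (0)(-1) + (2)(1) + (2)(-1) + 1 = 5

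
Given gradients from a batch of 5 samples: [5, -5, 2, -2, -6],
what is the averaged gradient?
Average gradient = -1.2

Average = (1/5)(5 + -5 + 2 + -2 + -6) = -6/5 = -1.2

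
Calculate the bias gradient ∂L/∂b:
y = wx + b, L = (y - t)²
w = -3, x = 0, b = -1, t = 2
∂L/∂b = -6

y = wx + b = (-3)(0) + -1 = -1
∂L/∂y = 2(y - t) = 2(-1 - 2) = -6
∂y/∂b = 1
∂L/∂b = ∂L/∂y · ∂y/∂b = -6 × 1 = -6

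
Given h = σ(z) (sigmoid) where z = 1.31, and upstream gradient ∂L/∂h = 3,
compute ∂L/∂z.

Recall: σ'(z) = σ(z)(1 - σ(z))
∂L/∂z = 0.502

σ(1.31) = 0.7875
σ'(1.31) = σ(1.31)(1 - σ(1.31)) = 0.7875 × 0.2125 = 0.1673
∂L/∂z = ∂L/∂h · σ'(z) = 3 × 0.1673 = 0.502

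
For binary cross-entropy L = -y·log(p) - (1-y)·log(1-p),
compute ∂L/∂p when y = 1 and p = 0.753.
∂L/∂p = -1.328

∂L/∂p = -y/p + (1-y)/(1-p) = -1/0.753 + 0 = -1.328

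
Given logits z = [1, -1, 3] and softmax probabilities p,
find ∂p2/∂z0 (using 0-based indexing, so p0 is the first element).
∂p2/∂z0 = -0.1017

p = softmax(z) = [0.1173, 0.01588, 0.8668]
p2 = 0.8668, p0 = 0.1173

∂p2/∂z0 = -p2 × p0 = -0.8668 × 0.1173 = -0.1017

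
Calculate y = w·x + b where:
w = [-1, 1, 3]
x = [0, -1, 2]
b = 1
y = 6

y = (-1)(0) + (1)(-1) + (3)(2) + 1 = 6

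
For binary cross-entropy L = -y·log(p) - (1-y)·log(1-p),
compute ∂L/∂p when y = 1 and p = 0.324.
∂L/∂p = -3.086

∂L/∂p = -y/p + (1-y)/(1-p) = -1/0.324 + 0 = -3.086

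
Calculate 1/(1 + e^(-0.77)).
0.6835

sigmoid(0.77) = 1/(1 + e^(-0.77)) = 1/(1 + 0.463) = 0.6835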